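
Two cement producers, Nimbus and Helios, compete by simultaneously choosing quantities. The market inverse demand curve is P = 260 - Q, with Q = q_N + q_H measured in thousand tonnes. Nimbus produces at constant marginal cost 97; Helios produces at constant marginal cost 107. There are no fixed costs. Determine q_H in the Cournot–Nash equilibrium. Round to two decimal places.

47.67

Nimbus's profit: π_N = (260 - Q)q_N - (97q_N). Setting ∂π_N/∂q_N = 0: 163 - 2q_N - (q_H) = 0.
Helios's first-order condition: 153 - 2q_H - (q_N) = 0.
Best responses: q_N = (163 - q_H)/2, q_H = (153 - q_N)/2.
Substituting one into the other gives q_N = 173/3 and q_H = 143/3.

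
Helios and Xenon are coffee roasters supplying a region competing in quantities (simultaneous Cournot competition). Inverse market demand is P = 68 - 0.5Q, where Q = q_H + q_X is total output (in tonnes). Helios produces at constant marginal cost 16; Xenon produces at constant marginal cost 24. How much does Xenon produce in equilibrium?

Helios's profit: π_H = (68 - 0.5Q)q_H - (16q_H). Setting ∂π_H/∂q_H = 0: 52 - q_H - (1/2)(q_X) = 0.
Xenon's profit: π_X = (68 - 0.5Q)q_X - (24q_X). Setting ∂π_X/∂q_X = 0: 44 - q_X - (1/2)(q_H) = 0.
So q_H = (52 - (1/2)q_X) and q_X = (44 - (1/2)q_H).
Solving the pair: q_H = 40, q_X = 24.

24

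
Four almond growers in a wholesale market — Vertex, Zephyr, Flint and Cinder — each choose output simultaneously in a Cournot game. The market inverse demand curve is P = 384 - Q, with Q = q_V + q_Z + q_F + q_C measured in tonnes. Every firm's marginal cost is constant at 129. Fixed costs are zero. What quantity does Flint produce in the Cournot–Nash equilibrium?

Each firm earns π_i = (384 - Q)q_i - 129q_i.
Setting ∂π_i/∂q_i = 0 with rivals' quantities fixed: 255 - 2q_i - Σ_{j≠i} q_j = 0.
By symmetry each firm produces the same amount; substituting Σ_{j≠i} q_j = 3q_i yields q_i = 255/5 = 51.

51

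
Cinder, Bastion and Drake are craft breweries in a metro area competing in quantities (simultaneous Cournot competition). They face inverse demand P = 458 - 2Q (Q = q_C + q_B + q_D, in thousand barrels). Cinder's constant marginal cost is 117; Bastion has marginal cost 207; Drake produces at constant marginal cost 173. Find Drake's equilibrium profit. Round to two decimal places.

Cinder's profit: π_C = (458 - 2Q)q_C - (117q_C). Setting ∂π_C/∂q_C = 0: 341 - 4q_C - 2(q_B + q_D) = 0.
Bastion's profit: π_B = (458 - 2Q)q_B - (207q_B). Setting ∂π_B/∂q_B = 0: 251 - 4q_B - 2(q_C + q_D) = 0.
Drake's profit: π_D = (458 - 2Q)q_D - (173q_D). Setting ∂π_D/∂q_D = 0: 285 - 4q_D - 2(q_C + q_B) = 0.
Adding the 3 conditions: 877 − 4Q − 4Q = 0, i.e. Q = 877/8.
Back-substituting: q_C = (341 − 877/4)/2 = 487/8, q_B = (251 − 877/4)/2 = 127/8, q_D = (285 − 877/4)/2 = 263/8.
Price P = 458 - 2·(877/8) = 955/4.
Drake's profit: (955/4 - 173)·(263/8) = 2161.5313.

2161.53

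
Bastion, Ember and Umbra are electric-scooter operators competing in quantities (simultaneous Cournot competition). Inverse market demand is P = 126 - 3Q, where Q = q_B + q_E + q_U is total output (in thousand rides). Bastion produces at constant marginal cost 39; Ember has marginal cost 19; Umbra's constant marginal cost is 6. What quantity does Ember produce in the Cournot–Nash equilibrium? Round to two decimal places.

Bastion's profit: π_B = (126 - 3Q)q_B - (39q_B). Setting ∂π_B/∂q_B = 0: 87 - 6q_B - 3(q_E + q_U) = 0.
Ember's first-order condition: 107 - 6q_E - 3(q_B + q_U) = 0.
Umbra's first-order condition: 120 - 6q_U - 3(q_B + q_E) = 0.
Adding the 3 conditions: 314 − 6Q − 6Q = 0, i.e. Q = 157/6.
Back-substituting: q_B = (87 − 157/2)/3 = 17/6, q_E = (107 − 157/2)/3 = 19/2, q_U = (120 − 157/2)/3 = 83/6.

9.50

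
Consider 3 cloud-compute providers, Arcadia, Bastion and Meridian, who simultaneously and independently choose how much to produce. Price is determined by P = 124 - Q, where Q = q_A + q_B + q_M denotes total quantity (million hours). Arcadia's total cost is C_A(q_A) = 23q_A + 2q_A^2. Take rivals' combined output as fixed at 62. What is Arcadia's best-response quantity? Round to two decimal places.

6.50

With rivals' combined output fixed at 62, Arcadia's profit is π_A = (124 - 62 - q_A)q_A - (23q_A + 2q_A²) = (62 - q_A)q_A - (23q_A + 2q_A²).
∂π_A/∂q_A = 39 - 6q_A = 0, so q_A = 13/2.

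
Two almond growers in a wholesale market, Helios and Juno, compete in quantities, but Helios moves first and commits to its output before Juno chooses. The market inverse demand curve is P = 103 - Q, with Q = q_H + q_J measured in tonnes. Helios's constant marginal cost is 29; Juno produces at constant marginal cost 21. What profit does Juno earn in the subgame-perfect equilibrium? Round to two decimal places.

Solve by backward induction. Given q_H, the follower Juno maximises π_J = (103 - q_H - q_J)q_J - 21q_J.
∂π_J/∂q_J = 82 - q_H - 2q_J = 0 gives the reaction function q_J = (82 - q_H)/2.
Helios substitutes q_J(q_H) into its own profit: π_H = q_H(103 - q_H - (82 - q_H)/2) - 29q_H = (62 - (1/2)q_H)q_H - 29q_H.
Leader FOC: 33 - q_H = 0, so q_H = 33.
Then q_J = (82 - 33)/2 = 49/2.
Price P = 103 - 115/2 = 91/2.
Juno's profit: (91/2 - 21)·(49/2) = 600.2500.

600.25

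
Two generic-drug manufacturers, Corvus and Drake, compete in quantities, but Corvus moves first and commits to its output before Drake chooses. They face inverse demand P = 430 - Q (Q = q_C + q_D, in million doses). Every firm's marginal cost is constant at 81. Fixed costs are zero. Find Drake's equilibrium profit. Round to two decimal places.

The follower Drake best-responds to any q_C: π_D = (430 - Q)q_D - 81q_D.
Setting the follower's marginal profit to zero, 349 - q_C - 2q_D = 0, i.e. q_D = (349 - q_C)/2.
Corvus substitutes q_D(q_C) into its own profit: π_C = q_C(430 - q_C - (349 - q_C)/2) - 81q_C = (511/2 - (1/2)q_C)q_C - 81q_C.
Leader FOC: 349/2 - q_C = 0, so q_C = 349/2.
Then q_D = (349 - 349/2)/2 = 349/4.
Price P = 430 - 1047/4 = 673/4.
Drake's profit: (673/4 - 81)·(349/4) = 7612.5625.

7612.56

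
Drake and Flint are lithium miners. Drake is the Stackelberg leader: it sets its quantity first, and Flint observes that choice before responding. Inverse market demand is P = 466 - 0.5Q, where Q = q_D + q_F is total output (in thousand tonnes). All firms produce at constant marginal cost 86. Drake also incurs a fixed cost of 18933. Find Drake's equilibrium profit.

The follower Flint best-responds to any q_D: π_F = (466 - 0.5Q)q_F - 86q_F.
Follower FOC: 380 - (1/2)q_D - q_F = 0, so q_F(q_D) = (380 - (1/2)q_D).
Drake substitutes q_F(q_D) into its own profit: π_D = q_D(466 - (1/2)q_D - (380 - (1/2)q_D)/2) - 86q_D = (276 - (1/4)q_D)q_D - 86q_D.
The leader's first-order condition 190 - (1/2)q_D = 0 yields q_D = 380.
Then q_F = (380 - (1/2)·380) = 190.
Price P = 466 - (1/2)·570 = 181.
Drake's profit: (181 - 86)·380 - 18933 = 17167.

17167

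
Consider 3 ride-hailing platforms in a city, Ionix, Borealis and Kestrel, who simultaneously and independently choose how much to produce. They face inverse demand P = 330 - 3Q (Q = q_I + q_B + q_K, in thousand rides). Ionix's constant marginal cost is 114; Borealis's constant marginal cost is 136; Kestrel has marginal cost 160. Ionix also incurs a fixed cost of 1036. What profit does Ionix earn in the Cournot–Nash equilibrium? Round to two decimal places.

644.33

Ionix's profit: π_I = (330 - 3Q)q_I - (114q_I). Setting ∂π_I/∂q_I = 0: 216 - 6q_I - 3(q_B + q_K) = 0.
Borealis's first-order condition: 194 - 6q_B - 3(q_I + q_K) = 0.
Kestrel's first-order condition: 170 - 6q_K - 3(q_I + q_B) = 0.
Adding the 3 first-order conditions: 580 − 12Q = 0, so Q = 145/3.
Back-substituting: q_I = (216 − 145)/3 = 71/3, q_B = (194 − 145)/3 = 49/3, q_K = (170 − 145)/3 = 25/3.
Price P = 330 - 3·(145/3) = 185.
Ionix's profit: (185 - 114)·(71/3) - 1036 = 1933/3.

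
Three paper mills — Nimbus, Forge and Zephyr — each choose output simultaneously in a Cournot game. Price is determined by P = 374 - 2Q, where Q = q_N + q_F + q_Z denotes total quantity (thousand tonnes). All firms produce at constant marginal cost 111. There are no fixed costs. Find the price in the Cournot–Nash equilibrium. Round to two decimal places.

176.75

Each firm earns π_i = (374 - 2Q)q_i - 111q_i.
Setting ∂π_i/∂q_i = 0 with rivals' quantities fixed: 263 - 4q_i - 2·Σ_{j≠i} q_j = 0.
With identical firms every q_j equals q_i, so Σ_{j≠i} q_j = 2q_i and 263 = 8q_i, giving q_i = 263/8.
Total output Q = 789/8, so price P = 374 - 2·(789/8) = 707/4.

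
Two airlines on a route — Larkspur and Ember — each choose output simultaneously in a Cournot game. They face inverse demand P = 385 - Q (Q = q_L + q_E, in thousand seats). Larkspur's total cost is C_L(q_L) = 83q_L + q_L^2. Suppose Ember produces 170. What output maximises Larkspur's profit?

With the rival's output fixed at 170, Larkspur's profit is π_L = (385 - 170 - q_L)q_L - (83q_L + q_L²) = (215 - q_L)q_L - (83q_L + q_L²).
∂π_L/∂q_L = 132 - 4q_L = 0, so q_L = 33.

33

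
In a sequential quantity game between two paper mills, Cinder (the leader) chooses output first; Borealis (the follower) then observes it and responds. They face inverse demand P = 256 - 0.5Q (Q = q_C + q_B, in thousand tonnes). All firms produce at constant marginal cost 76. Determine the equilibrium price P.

121

The follower Borealis best-responds to any q_C: π_B = (256 - 0.5Q)q_B - 76q_B.
∂π_B/∂q_B = 180 - (1/2)q_C - q_B = 0 gives the reaction function q_B = (180 - (1/2)q_C).
The leader anticipates this reaction. Substituting into P = 256 - 0.5Q gives P = 166 - (1/4)q_C, so π_C = (166 - (1/4)q_C)q_C - 76q_C.
Leader FOC: 90 - (1/2)q_C = 0, so q_C = 180.
Then q_B = (180 - (1/2)·180) = 90.
Total output Q = 270, so price P = 256 - (1/2)·270 = 121.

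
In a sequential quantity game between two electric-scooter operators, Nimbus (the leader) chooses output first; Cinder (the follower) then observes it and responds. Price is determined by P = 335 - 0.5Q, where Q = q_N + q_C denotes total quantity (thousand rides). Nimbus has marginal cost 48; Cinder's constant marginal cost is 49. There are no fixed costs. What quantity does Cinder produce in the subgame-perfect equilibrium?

142

The follower Cinder best-responds to any q_N: π_C = (335 - 0.5Q)q_C - 49q_C.
Setting the follower's marginal profit to zero, 286 - (1/2)q_N - q_C = 0, i.e. q_C = (286 - (1/2)q_N).
Nimbus substitutes q_C(q_N) into its own profit: π_N = q_N(335 - (1/2)q_N - (286 - (1/2)q_N)/2) - 48q_N = (192 - (1/4)q_N)q_N - 48q_N.
The leader's first-order condition 144 - (1/2)q_N = 0 yields q_N = 288.
Then q_C = (286 - (1/2)·288) = 142.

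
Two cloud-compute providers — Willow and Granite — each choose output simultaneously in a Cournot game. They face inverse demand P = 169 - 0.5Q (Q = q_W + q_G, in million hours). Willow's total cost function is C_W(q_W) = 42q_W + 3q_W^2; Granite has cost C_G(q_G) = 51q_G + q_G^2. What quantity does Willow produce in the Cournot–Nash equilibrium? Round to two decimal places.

Willow's profit: π_W = (169 - 0.5Q)q_W - (42q_W + 3q_W²). Setting ∂π_W/∂q_W = 0: 127 - 7q_W - (1/2)(q_G) = 0.
Granite's profit: π_G = (169 - 0.5Q)q_G - (51q_G + q_G²). Setting ∂π_G/∂q_G = 0: 118 - 3q_G - (1/2)(q_W) = 0.
Rearranging gives the reaction functions q_W = (127 - (1/2)q_G)/7 and q_G = (118 - (1/2)q_W)/3.
Substituting one into the other gives q_W = 1288/83 and q_G = 36.7470.

15.52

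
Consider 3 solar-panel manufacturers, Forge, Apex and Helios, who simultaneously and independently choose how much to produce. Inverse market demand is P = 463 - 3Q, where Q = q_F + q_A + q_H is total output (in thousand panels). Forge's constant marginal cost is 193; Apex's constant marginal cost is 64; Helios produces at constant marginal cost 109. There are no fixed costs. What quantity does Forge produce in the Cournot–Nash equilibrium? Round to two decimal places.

Forge's profit: π_F = (463 - 3Q)q_F - (193q_F). Setting ∂π_F/∂q_F = 0: 270 - 6q_F - 3(q_A + q_H) = 0.
Apex's profit: π_A = (463 - 3Q)q_A - (64q_A). Setting ∂π_A/∂q_A = 0: 399 - 6q_A - 3(q_F + q_H) = 0.
Helios's profit: π_H = (463 - 3Q)q_H - (109q_H). Setting ∂π_H/∂q_H = 0: 354 - 6q_H - 3(q_F + q_A) = 0.
Summing all 3 equations gives 1023 − 12Q = 0, hence Q = 341/4.
Back-substituting: q_F = (270 − 1023/4)/3 = 19/4, q_A = (399 − 1023/4)/3 = 191/4, q_H = (354 − 1023/4)/3 = 131/4.

4.75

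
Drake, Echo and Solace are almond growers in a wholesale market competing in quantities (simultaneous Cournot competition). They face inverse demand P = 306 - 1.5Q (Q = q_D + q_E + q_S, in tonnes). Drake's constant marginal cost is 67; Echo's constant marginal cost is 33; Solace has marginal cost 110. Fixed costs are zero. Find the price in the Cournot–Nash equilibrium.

129

Drake's profit: π_D = (306 - 1.5Q)q_D - (67q_D). Setting ∂π_D/∂q_D = 0: 239 - 3q_D - (3/2)(q_E + q_S) = 0.
Echo's profit: π_E = (306 - 1.5Q)q_E - (33q_E). Setting ∂π_E/∂q_E = 0: 273 - 3q_E - (3/2)(q_D + q_S) = 0.
Solace's first-order condition: 196 - 3q_S - (3/2)(q_D + q_E) = 0.
Summing all 3 equations gives 708 − 6Q = 0, hence Q = 118.
Back-substituting: q_D = (239 − 177)/(3/2) = 124/3, q_E = (273 − 177)/(3/2) = 64, q_S = (196 − 177)/(3/2) = 38/3.
Total output Q = 118, so price P = 306 - (3/2)·118 = 129.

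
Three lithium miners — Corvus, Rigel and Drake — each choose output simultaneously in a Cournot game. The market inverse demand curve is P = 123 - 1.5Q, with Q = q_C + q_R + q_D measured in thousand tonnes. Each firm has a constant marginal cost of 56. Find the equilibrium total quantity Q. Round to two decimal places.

Each firm earns π_i = (123 - 1.5Q)q_i - 56q_i.
Setting ∂π_i/∂q_i = 0 with rivals' quantities fixed: 67 - 3q_i - (3/2)·Σ_{j≠i} q_j = 0.
With identical firms every q_j equals q_i, so Σ_{j≠i} q_j = 2q_i and 67 = 6q_i, giving q_i = 67/6.
Total output Q = 67/6 + 67/6 + 67/6 = 67/2.

33.50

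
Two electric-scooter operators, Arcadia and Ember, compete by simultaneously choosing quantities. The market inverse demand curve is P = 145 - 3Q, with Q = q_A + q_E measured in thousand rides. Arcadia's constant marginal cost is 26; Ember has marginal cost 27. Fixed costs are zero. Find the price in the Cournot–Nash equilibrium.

Arcadia's profit: π_A = (145 - 3Q)q_A - (26q_A). Setting ∂π_A/∂q_A = 0: 119 - 6q_A - 3(q_E) = 0.
Ember's profit: π_E = (145 - 3Q)q_E - (27q_E). Setting ∂π_E/∂q_E = 0: 118 - 6q_E - 3(q_A) = 0.
So q_A = (119 - 3q_E)/6 and q_E = (118 - 3q_A)/6.
Substituting one into the other gives q_A = 40/3 and q_E = 13.
Total output Q = 79/3, so price P = 145 - 3·(79/3) = 66.

66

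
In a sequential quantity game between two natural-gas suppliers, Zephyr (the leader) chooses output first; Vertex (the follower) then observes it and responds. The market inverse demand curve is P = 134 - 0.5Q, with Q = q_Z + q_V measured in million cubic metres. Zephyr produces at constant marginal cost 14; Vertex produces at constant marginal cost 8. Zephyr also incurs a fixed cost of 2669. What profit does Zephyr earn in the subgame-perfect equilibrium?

580

The follower Vertex best-responds to any q_Z: π_V = (134 - 0.5Q)q_V - 8q_V.
Setting the follower's marginal profit to zero, 126 - (1/2)q_Z - q_V = 0, i.e. q_V = (126 - (1/2)q_Z).
The leader anticipates this reaction. Substituting into P = 134 - 0.5Q gives P = 71 - (1/4)q_Z, so π_Z = (71 - (1/4)q_Z)q_Z - 14q_Z.
Leader FOC: 57 - (1/2)q_Z = 0, so q_Z = 114.
Then q_V = (126 - (1/2)·114) = 69.
Price P = 134 - (1/2)·183 = 85/2.
Zephyr's profit: (85/2 - 14)·114 - 2669 = 580.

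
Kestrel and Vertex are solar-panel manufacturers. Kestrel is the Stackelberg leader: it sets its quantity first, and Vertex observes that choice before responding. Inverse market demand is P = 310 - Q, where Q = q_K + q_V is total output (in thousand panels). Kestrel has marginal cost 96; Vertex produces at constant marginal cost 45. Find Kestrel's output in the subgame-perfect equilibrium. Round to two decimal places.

The follower Vertex best-responds to any q_K: π_V = (310 - Q)q_V - 45q_V.
Setting the follower's marginal profit to zero, 265 - q_K - 2q_V = 0, i.e. q_V = (265 - q_K)/2.
The leader anticipates this reaction. Substituting into P = 310 - Q gives P = 355/2 - (1/2)q_K, so π_K = (355/2 - (1/2)q_K)q_K - 96q_K.
Maximising: ∂π_K/∂q_K = 163/2 - q_K = 0, giving q_K = 163/2.
Then q_V = (265 - 163/2)/2 = 367/4.

81.50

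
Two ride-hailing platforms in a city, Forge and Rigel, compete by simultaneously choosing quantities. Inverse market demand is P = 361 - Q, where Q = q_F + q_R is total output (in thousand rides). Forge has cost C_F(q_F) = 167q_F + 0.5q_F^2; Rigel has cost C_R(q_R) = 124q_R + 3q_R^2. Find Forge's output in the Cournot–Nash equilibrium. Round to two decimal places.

57.17

Forge's profit: π_F = (361 - Q)q_F - (167q_F + (1/2)q_F²). Setting ∂π_F/∂q_F = 0: 194 - 3q_F - (q_R) = 0.
Rigel's profit: π_R = (361 - Q)q_R - (124q_R + 3q_R²). Setting ∂π_R/∂q_R = 0: 237 - 8q_R - (q_F) = 0.
So q_F = (194 - q_R)/3 and q_R = (237 - q_F)/8.
Substituting one into the other gives q_F = 1315/23 and q_R = 517/23.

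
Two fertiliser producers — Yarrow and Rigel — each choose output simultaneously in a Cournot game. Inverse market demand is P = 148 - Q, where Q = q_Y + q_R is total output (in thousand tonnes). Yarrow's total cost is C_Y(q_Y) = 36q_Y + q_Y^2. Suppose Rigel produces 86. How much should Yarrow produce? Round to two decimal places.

6.50

With the rival's output fixed at 86, Yarrow's profit is π_Y = (148 - 86 - q_Y)q_Y - (36q_Y + q_Y²) = (62 - q_Y)q_Y - (36q_Y + q_Y²).
∂π_Y/∂q_Y = 26 - 4q_Y = 0, so q_Y = 13/2.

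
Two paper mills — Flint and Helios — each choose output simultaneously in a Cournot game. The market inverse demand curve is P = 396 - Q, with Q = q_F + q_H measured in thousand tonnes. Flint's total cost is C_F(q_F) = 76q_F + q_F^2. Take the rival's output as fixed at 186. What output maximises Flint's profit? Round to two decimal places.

33.50

With the rival's output fixed at 186, Flint's profit is π_F = (396 - 186 - q_F)q_F - (76q_F + q_F²) = (210 - q_F)q_F - (76q_F + q_F²).
∂π_F/∂q_F = 134 - 4q_F = 0, so q_F = 67/2.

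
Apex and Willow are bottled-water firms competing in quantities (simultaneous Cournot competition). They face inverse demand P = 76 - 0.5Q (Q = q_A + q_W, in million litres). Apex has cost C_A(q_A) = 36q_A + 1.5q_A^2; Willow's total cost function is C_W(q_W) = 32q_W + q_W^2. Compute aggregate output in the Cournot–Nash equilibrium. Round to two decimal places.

21.62

Apex's profit: π_A = (76 - 0.5Q)q_A - (36q_A + (3/2)q_A²). Setting ∂π_A/∂q_A = 0: 40 - 4q_A - (1/2)(q_W) = 0.
Willow's first-order condition: 44 - 3q_W - (1/2)(q_A) = 0.
Best responses: q_A = (40 - (1/2)q_W)/4, q_W = (44 - (1/2)q_A)/3.
Substituting one into the other gives q_A = 392/47 and q_W = 624/47.
Total output Q = 392/47 + 624/47 = 1016/47.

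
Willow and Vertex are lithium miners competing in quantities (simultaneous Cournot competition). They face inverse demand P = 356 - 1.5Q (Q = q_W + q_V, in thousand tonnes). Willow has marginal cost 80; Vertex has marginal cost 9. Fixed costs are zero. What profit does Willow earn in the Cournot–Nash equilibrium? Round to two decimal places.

Willow's profit: π_W = (356 - 1.5Q)q_W - (80q_W). Setting ∂π_W/∂q_W = 0: 276 - 3q_W - (3/2)(q_V) = 0.
Vertex's profit: π_V = (356 - 1.5Q)q_V - (9q_V). Setting ∂π_V/∂q_V = 0: 347 - 3q_V - (3/2)(q_W) = 0.
Rearranging gives the reaction functions q_W = (276 - (3/2)q_V)/3 and q_V = (347 - (3/2)q_W)/3.
Substituting one into the other gives q_W = 410/9 and q_V = 836/9.
Price P = 356 - (3/2)·(1246/9) = 445/3.
Willow's profit: (445/3 - 80)·(410/9) = 3112.9630.

3112.96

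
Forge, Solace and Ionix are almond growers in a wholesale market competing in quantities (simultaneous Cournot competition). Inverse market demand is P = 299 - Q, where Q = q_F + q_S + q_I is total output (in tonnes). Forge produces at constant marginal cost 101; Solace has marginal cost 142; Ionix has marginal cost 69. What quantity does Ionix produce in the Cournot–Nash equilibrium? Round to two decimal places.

Forge's profit: π_F = (299 - Q)q_F - (101q_F). Setting ∂π_F/∂q_F = 0: 198 - 2q_F - (q_S + q_I) = 0.
Solace's profit: π_S = (299 - Q)q_S - (142q_S). Setting ∂π_S/∂q_S = 0: 157 - 2q_S - (q_F + q_I) = 0.
Ionix's first-order condition: 230 - 2q_I - (q_F + q_S) = 0.
Adding the 3 first-order conditions: 585 − 4Q = 0, so Q = 585/4.
Back-substituting: q_F = (198 − 585/4) = 207/4, q_S = (157 − 585/4) = 43/4, q_I = (230 − 585/4) = 335/4.

83.75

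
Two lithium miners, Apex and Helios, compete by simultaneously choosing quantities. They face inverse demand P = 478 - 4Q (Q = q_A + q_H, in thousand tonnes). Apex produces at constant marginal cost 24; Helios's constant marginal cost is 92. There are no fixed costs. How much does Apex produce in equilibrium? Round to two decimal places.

Apex's profit: π_A = (478 - 4Q)q_A - (24q_A). Setting ∂π_A/∂q_A = 0: 454 - 8q_A - 4(q_H) = 0.
Helios's profit: π_H = (478 - 4Q)q_H - (92q_H). Setting ∂π_H/∂q_H = 0: 386 - 8q_H - 4(q_A) = 0.
Best responses: q_A = (454 - 4q_H)/8, q_H = (386 - 4q_A)/8.
Solving the pair: q_A = 87/2, q_H = 53/2.

43.50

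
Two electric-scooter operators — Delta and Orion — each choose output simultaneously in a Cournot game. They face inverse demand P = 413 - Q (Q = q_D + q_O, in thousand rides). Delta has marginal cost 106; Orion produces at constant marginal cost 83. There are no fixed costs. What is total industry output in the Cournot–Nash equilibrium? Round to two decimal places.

212.33

Delta's profit: π_D = (413 - Q)q_D - (106q_D). Setting ∂π_D/∂q_D = 0: 307 - 2q_D - (q_O) = 0.
Orion's first-order condition: 330 - 2q_O - (q_D) = 0.
Best responses: q_D = (307 - q_O)/2, q_O = (330 - q_D)/2.
Substituting one into the other gives q_D = 284/3 and q_O = 353/3.
Total output Q = 284/3 + 353/3 = 637/3.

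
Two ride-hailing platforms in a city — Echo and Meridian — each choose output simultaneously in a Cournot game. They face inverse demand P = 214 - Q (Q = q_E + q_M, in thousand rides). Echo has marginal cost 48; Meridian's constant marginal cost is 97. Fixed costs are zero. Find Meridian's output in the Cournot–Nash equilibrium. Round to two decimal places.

22.67

Echo's profit: π_E = (214 - Q)q_E - (48q_E). Setting ∂π_E/∂q_E = 0: 166 - 2q_E - (q_M) = 0.
Meridian's first-order condition: 117 - 2q_M - (q_E) = 0.
Best responses: q_E = (166 - q_M)/2, q_M = (117 - q_E)/2.
Substituting one into the other gives q_E = 215/3 and q_M = 68/3.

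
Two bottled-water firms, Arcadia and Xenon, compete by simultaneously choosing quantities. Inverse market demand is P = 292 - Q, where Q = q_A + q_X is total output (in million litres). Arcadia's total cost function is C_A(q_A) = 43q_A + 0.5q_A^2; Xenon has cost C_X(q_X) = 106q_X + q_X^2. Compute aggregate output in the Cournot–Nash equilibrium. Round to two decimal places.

Arcadia's profit: π_A = (292 - Q)q_A - (43q_A + (1/2)q_A²). Setting ∂π_A/∂q_A = 0: 249 - 3q_A - (q_X) = 0.
Xenon's profit: π_X = (292 - Q)q_X - (106q_X + q_X²). Setting ∂π_X/∂q_X = 0: 186 - 4q_X - (q_A) = 0.
Best responses: q_A = (249 - q_X)/3, q_X = (186 - q_A)/4.
Substituting one into the other gives q_A = 810/11 and q_X = 309/11.
Total output Q = 810/11 + 309/11 = 1119/11.

101.73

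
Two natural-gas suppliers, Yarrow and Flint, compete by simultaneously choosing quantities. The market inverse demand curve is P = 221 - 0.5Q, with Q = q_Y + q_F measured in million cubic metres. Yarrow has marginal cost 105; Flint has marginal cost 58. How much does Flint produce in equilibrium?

Yarrow's profit: π_Y = (221 - 0.5Q)q_Y - (105q_Y). Setting ∂π_Y/∂q_Y = 0: 116 - q_Y - (1/2)(q_F) = 0.
Flint's first-order condition: 163 - q_F - (1/2)(q_Y) = 0.
So q_Y = (116 - (1/2)q_F) and q_F = (163 - (1/2)q_Y).
Solving the pair: q_Y = 46, q_F = 140.

140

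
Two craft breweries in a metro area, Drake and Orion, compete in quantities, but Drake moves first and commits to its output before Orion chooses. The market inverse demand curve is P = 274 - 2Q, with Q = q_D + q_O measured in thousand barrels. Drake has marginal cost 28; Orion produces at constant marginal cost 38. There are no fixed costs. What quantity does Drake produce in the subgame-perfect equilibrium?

64

The follower Orion best-responds to any q_D: π_O = (274 - 2Q)q_O - 38q_O.
Follower FOC: 236 - 2q_D - 4q_O = 0, so q_O(q_D) = (236 - 2q_D)/4.
Drake substitutes q_O(q_D) into its own profit: π_D = q_D(274 - 2q_D - (236 - 2q_D)/2) - 28q_D = (156 - q_D)q_D - 28q_D.
Maximising: ∂π_D/∂q_D = 128 - 2q_D = 0, giving q_D = 64.
Then q_O = (236 - 2·64)/4 = 27.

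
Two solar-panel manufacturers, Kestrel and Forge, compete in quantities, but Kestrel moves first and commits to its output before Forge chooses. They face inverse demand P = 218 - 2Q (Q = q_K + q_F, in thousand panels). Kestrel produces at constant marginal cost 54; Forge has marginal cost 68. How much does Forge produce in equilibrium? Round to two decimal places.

15.25

Solve by backward induction. Given q_K, the follower Forge maximises π_F = (218 - 2q_K - 2q_F)q_F - 68q_F.
Setting the follower's marginal profit to zero, 150 - 2q_K - 4q_F = 0, i.e. q_F = (150 - 2q_K)/4.
The leader anticipates this reaction. Substituting into P = 218 - 2Q gives P = 143 - q_K, so π_K = (143 - q_K)q_K - 54q_K.
Leader FOC: 89 - 2q_K = 0, so q_K = 89/2.
Then q_F = (150 - 2·(89/2))/4 = 61/4.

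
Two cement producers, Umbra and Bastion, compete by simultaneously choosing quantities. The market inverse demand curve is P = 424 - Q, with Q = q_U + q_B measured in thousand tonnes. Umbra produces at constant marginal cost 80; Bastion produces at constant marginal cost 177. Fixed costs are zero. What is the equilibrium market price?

Umbra's profit: π_U = (424 - Q)q_U - (80q_U). Setting ∂π_U/∂q_U = 0: 344 - 2q_U - (q_B) = 0.
Bastion's profit: π_B = (424 - Q)q_B - (177q_B). Setting ∂π_B/∂q_B = 0: 247 - 2q_B - (q_U) = 0.
Best responses: q_U = (344 - q_B)/2, q_B = (247 - q_U)/2.
Solving the pair: q_U = 147, q_B = 50.
Total output Q = 197, so price P = 424 - 197 = 227.

227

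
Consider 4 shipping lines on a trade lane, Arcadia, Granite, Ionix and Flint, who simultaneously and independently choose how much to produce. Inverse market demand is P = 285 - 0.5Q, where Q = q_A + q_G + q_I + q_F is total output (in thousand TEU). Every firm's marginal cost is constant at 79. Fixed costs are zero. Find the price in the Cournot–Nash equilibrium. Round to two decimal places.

120.20

A representative firm's profit is π_i = q_i(285 - 0.5Q) - 79q_i.
Setting ∂π_i/∂q_i = 0 with rivals' quantities fixed: 206 - q_i - (1/2)·Σ_{j≠i} q_j = 0.
By symmetry each firm produces the same amount; substituting Σ_{j≠i} q_j = 3q_i yields q_i = 206/(5/2) = 412/5.
Total output Q = 1648/5, so price P = 285 - (1/2)·(1648/5) = 601/5.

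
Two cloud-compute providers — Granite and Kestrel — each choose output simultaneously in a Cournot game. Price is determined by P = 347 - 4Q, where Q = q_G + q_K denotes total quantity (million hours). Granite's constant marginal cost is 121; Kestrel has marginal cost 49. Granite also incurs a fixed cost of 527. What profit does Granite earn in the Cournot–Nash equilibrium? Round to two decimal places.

131.78

Granite's profit: π_G = (347 - 4Q)q_G - (121q_G). Setting ∂π_G/∂q_G = 0: 226 - 8q_G - 4(q_K) = 0.
Kestrel's profit: π_K = (347 - 4Q)q_K - (49q_K). Setting ∂π_K/∂q_K = 0: 298 - 8q_K - 4(q_G) = 0.
Best responses: q_G = (226 - 4q_K)/8, q_K = (298 - 4q_G)/8.
Solving the pair: q_G = 77/6, q_K = 185/6.
Price P = 347 - 4·(131/3) = 517/3.
Granite's profit: (517/3 - 121)·(77/6) - 527 = 1186/9.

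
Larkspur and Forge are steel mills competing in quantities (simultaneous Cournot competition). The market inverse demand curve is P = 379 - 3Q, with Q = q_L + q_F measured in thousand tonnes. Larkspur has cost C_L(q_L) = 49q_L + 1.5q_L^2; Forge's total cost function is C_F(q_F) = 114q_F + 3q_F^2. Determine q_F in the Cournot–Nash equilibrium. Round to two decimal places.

14.09

Larkspur's profit: π_L = (379 - 3Q)q_L - (49q_L + (3/2)q_L²). Setting ∂π_L/∂q_L = 0: 330 - 9q_L - 3(q_F) = 0.
Forge's first-order condition: 265 - 12q_F - 3(q_L) = 0.
So q_L = (330 - 3q_F)/9 and q_F = (265 - 3q_L)/12.
Substituting one into the other gives q_L = 1055/33 and q_F = 155/11.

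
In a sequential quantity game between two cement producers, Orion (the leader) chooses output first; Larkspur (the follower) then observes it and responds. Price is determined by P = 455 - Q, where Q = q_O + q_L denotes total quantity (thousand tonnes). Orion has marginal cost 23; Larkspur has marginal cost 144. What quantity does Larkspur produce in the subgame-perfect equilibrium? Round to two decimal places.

Solve by backward induction. Given q_O, the follower Larkspur maximises π_L = (455 - q_O - q_L)q_L - 144q_L.
Follower FOC: 311 - q_O - 2q_L = 0, so q_L(q_O) = (311 - q_O)/2.
The leader anticipates this reaction. Substituting into P = 455 - Q gives P = 599/2 - (1/2)q_O, so π_O = (599/2 - (1/2)q_O)q_O - 23q_O.
The leader's first-order condition 553/2 - q_O = 0 yields q_O = 553/2.
Then q_L = (311 - 553/2)/2 = 69/4.

17.25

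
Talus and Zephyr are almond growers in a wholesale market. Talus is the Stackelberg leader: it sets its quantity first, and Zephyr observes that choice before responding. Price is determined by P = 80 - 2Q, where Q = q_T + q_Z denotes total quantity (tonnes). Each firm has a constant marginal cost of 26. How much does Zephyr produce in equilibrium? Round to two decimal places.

6.75

Solve by backward induction. Given q_T, the follower Zephyr maximises π_Z = (80 - 2q_T - 2q_Z)q_Z - 26q_Z.
Follower FOC: 54 - 2q_T - 4q_Z = 0, so q_Z(q_T) = (54 - 2q_T)/4.
The leader anticipates this reaction. Substituting into P = 80 - 2Q gives P = 53 - q_T, so π_T = (53 - q_T)q_T - 26q_T.
Leader FOC: 27 - 2q_T = 0, so q_T = 27/2.
Then q_Z = (54 - 2·(27/2))/4 = 27/4.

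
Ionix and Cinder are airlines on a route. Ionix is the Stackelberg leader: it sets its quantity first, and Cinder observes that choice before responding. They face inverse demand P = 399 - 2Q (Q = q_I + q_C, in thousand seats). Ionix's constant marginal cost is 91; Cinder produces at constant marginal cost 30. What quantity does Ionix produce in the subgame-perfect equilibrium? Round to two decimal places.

Solve by backward induction. Given q_I, the follower Cinder maximises π_C = (399 - 2q_I - 2q_C)q_C - 30q_C.
Setting the follower's marginal profit to zero, 369 - 2q_I - 4q_C = 0, i.e. q_C = (369 - 2q_I)/4.
Ionix substitutes q_C(q_I) into its own profit: π_I = q_I(399 - 2q_I - (369 - 2q_I)/2) - 91q_I = (429/2 - q_I)q_I - 91q_I.
Leader FOC: 247/2 - 2q_I = 0, so q_I = 247/4.
Then q_C = (369 - 2·(247/4))/4 = 491/8.

61.75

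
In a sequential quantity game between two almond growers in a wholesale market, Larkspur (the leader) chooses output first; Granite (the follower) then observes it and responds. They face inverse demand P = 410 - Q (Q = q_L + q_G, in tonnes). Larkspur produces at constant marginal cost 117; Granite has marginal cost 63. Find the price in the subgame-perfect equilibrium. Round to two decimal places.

The follower Granite best-responds to any q_L: π_G = (410 - Q)q_G - 63q_G.
Setting the follower's marginal profit to zero, 347 - q_L - 2q_G = 0, i.e. q_G = (347 - q_L)/2.
The leader anticipates this reaction. Substituting into P = 410 - Q gives P = 473/2 - (1/2)q_L, so π_L = (473/2 - (1/2)q_L)q_L - 117q_L.
Maximising: ∂π_L/∂q_L = 239/2 - q_L = 0, giving q_L = 239/2.
Then q_G = (347 - 239/2)/2 = 455/4.
Total output Q = 933/4, so price P = 410 - 933/4 = 707/4.

176.75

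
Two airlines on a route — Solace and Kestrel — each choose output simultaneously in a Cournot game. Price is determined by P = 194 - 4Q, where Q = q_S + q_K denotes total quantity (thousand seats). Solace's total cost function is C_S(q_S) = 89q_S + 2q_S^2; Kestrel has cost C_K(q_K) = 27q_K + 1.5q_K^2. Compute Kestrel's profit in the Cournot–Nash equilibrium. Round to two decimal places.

Solace's profit: π_S = (194 - 4Q)q_S - (89q_S + 2q_S²). Setting ∂π_S/∂q_S = 0: 105 - 12q_S - 4(q_K) = 0.
Kestrel's first-order condition: 167 - 11q_K - 4(q_S) = 0.
Rearranging gives the reaction functions q_S = (105 - 4q_K)/12 and q_K = (167 - 4q_S)/11.
Solving the pair: q_S = 487/116, q_K = 396/29.
Price P = 194 - 4·17.8534 = 122.5862.
Kestrel's profit: 122.5862·(396/29) - 27·(396/29) - (3/2)(396/29)² = 1025.5505.

1025.55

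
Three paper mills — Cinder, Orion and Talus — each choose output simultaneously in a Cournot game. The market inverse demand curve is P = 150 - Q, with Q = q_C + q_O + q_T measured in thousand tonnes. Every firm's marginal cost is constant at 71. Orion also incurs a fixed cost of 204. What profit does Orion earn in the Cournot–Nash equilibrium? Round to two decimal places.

Each firm earns π_i = (150 - Q)q_i - 71q_i.
First-order condition (treating rivals' output as given): 79 - 2q_i - Σ_{j≠i} q_j = 0.
With identical firms every q_j equals q_i, so Σ_{j≠i} q_j = 2q_i and 79 = 4q_i, giving q_i = 79/4.
Price P = 150 - 237/4 = 363/4.
Orion's profit: (363/4 - 71)·(79/4) - 204 = 186.0625.

186.06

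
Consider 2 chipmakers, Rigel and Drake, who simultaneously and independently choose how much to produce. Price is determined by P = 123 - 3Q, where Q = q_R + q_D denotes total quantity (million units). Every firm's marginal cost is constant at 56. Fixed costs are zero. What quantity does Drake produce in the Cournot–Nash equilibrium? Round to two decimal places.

A representative firm's profit is π_i = q_i(123 - 3Q) - 56q_i.
First-order condition (treating rivals' output as given): 67 - 6q_i - 3q_j = 0.
By symmetry each firm produces the same amount; substituting q_j = q_i yields q_i = 67/9.

7.44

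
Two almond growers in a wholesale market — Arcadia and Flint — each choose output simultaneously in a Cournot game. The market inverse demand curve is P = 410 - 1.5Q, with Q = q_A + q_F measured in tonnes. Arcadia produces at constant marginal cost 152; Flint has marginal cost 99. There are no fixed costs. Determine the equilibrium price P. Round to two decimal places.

220.33

Arcadia's profit: π_A = (410 - 1.5Q)q_A - (152q_A). Setting ∂π_A/∂q_A = 0: 258 - 3q_A - (3/2)(q_F) = 0.
Flint's first-order condition: 311 - 3q_F - (3/2)(q_A) = 0.
So q_A = (258 - (3/2)q_F)/3 and q_F = (311 - (3/2)q_A)/3.
Substituting one into the other gives q_A = 410/9 and q_F = 728/9.
Total output Q = 1138/9, so price P = 410 - (3/2)·(1138/9) = 661/3.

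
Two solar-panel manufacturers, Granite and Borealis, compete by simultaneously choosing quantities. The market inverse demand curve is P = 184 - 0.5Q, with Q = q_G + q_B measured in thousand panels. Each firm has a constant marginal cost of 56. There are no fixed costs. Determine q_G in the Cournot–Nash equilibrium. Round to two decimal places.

A representative firm's profit is π_i = q_i(184 - 0.5Q) - 56q_i.
First-order condition (treating rivals' output as given): 128 - q_i - (1/2)q_j = 0.
With identical firms every q_j equals q_i, so q_j = q_i and 128 = (3/2)q_i, giving q_i = 256/3.

85.33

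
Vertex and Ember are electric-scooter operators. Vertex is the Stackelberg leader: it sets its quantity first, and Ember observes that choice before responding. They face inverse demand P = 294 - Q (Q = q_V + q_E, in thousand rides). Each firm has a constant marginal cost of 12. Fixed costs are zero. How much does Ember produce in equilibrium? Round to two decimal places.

70.50

The follower Ember best-responds to any q_V: π_E = (294 - Q)q_E - 12q_E.
∂π_E/∂q_E = 282 - q_V - 2q_E = 0 gives the reaction function q_E = (282 - q_V)/2.
Vertex substitutes q_E(q_V) into its own profit: π_V = q_V(294 - q_V - (282 - q_V)/2) - 12q_V = (153 - (1/2)q_V)q_V - 12q_V.
Maximising: ∂π_V/∂q_V = 141 - q_V = 0, giving q_V = 141.
Then q_E = (282 - 141)/2 = 141/2.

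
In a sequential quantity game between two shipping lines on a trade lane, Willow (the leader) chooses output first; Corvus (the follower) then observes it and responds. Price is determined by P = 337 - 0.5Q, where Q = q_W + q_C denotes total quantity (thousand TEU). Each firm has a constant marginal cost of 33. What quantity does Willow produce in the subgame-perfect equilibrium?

304

The follower Corvus best-responds to any q_W: π_C = (337 - 0.5Q)q_C - 33q_C.
∂π_C/∂q_C = 304 - (1/2)q_W - q_C = 0 gives the reaction function q_C = (304 - (1/2)q_W).
The leader anticipates this reaction. Substituting into P = 337 - 0.5Q gives P = 185 - (1/4)q_W, so π_W = (185 - (1/4)q_W)q_W - 33q_W.
Maximising: ∂π_W/∂q_W = 152 - (1/2)q_W = 0, giving q_W = 304.
Then q_C = (304 - (1/2)·304) = 152.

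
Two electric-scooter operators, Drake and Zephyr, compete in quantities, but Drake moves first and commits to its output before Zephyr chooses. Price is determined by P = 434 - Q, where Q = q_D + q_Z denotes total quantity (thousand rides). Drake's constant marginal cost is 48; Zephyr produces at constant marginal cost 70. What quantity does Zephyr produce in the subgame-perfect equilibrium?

80

The follower Zephyr best-responds to any q_D: π_Z = (434 - Q)q_Z - 70q_Z.
∂π_Z/∂q_Z = 364 - q_D - 2q_Z = 0 gives the reaction function q_Z = (364 - q_D)/2.
Drake substitutes q_Z(q_D) into its own profit: π_D = q_D(434 - q_D - (364 - q_D)/2) - 48q_D = (252 - (1/2)q_D)q_D - 48q_D.
Leader FOC: 204 - q_D = 0, so q_D = 204.
Then q_Z = (364 - 204)/2 = 80.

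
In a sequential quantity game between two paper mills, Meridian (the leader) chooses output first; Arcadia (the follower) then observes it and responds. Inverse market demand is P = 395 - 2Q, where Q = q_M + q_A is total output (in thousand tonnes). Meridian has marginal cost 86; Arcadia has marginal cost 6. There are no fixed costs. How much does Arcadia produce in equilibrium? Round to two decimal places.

68.63

Solve by backward induction. Given q_M, the follower Arcadia maximises π_A = (395 - 2q_M - 2q_A)q_A - 6q_A.
Setting the follower's marginal profit to zero, 389 - 2q_M - 4q_A = 0, i.e. q_A = (389 - 2q_M)/4.
Meridian substitutes q_A(q_M) into its own profit: π_M = q_M(395 - 2q_M - (389 - 2q_M)/2) - 86q_M = (401/2 - q_M)q_M - 86q_M.
Maximising: ∂π_M/∂q_M = 229/2 - 2q_M = 0, giving q_M = 229/4.
Then q_A = (389 - 2·(229/4))/4 = 549/8.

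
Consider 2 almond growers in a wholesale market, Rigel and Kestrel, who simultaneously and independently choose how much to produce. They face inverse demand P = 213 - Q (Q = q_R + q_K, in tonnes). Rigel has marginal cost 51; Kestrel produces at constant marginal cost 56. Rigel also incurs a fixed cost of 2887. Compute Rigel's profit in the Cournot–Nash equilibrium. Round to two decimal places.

Rigel's profit: π_R = (213 - Q)q_R - (51q_R). Setting ∂π_R/∂q_R = 0: 162 - 2q_R - (q_K) = 0.
Kestrel's profit: π_K = (213 - Q)q_K - (56q_K). Setting ∂π_K/∂q_K = 0: 157 - 2q_K - (q_R) = 0.
So q_R = (162 - q_K)/2 and q_K = (157 - q_R)/2.
Substituting one into the other gives q_R = 167/3 and q_K = 152/3.
Price P = 213 - 319/3 = 320/3.
Rigel's profit: (320/3 - 51)·(167/3) - 2887 = 1906/9.

211.78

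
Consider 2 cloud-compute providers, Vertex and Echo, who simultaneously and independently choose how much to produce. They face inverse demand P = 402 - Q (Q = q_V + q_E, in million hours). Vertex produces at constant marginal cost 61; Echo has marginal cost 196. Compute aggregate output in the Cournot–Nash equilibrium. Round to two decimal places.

Vertex's profit: π_V = (402 - Q)q_V - (61q_V). Setting ∂π_V/∂q_V = 0: 341 - 2q_V - (q_E) = 0.
Echo's first-order condition: 206 - 2q_E - (q_V) = 0.
Best responses: q_V = (341 - q_E)/2, q_E = (206 - q_V)/2.
Substituting one into the other gives q_V = 476/3 and q_E = 71/3.
Total output Q = 476/3 + 71/3 = 547/3.

182.33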